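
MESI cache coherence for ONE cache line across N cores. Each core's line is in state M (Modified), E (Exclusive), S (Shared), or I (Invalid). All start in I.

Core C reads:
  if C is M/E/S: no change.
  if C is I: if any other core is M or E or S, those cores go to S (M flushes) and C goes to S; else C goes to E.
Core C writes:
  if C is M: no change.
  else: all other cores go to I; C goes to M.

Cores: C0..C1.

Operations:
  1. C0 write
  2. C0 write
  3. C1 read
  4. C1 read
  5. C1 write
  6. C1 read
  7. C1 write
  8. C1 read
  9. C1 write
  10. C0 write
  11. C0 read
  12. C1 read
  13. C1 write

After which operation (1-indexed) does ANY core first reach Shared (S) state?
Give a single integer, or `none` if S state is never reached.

Answer: 3

Derivation:
Op 1: C0 write [C0 write: invalidate none -> C0=M] -> [M,I]
Op 2: C0 write [C0 write: already M (modified), no change] -> [M,I]
Op 3: C1 read [C1 read from I: others=['C0=M'] -> C1=S, others downsized to S] -> [S,S]
  -> First S state at op 3; remaining ops need not be traced.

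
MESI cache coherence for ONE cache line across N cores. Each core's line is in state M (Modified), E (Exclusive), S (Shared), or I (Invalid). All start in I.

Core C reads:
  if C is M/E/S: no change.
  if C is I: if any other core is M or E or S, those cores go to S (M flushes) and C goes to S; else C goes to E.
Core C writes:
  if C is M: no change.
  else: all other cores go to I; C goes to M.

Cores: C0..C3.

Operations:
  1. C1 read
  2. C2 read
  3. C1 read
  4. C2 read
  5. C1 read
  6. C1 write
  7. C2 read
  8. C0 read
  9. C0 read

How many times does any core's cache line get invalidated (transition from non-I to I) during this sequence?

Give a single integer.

Op 1: C1 read [C1 read from I: no other sharers -> C1=E (exclusive)] -> [I,E,I,I] (invalidations this op: 0; running total: 0)
Op 2: C2 read [C2 read from I: others=['C1=E'] -> C2=S, others downsized to S] -> [I,S,S,I] (invalidations this op: 0; running total: 0)
Op 3: C1 read [C1 read: already in S, no change] -> [I,S,S,I] (invalidations this op: 0; running total: 0)
Op 4: C2 read [C2 read: already in S, no change] -> [I,S,S,I] (invalidations this op: 0; running total: 0)
Op 5: C1 read [C1 read: already in S, no change] -> [I,S,S,I] (invalidations this op: 0; running total: 0)
Op 6: C1 write [C1 write: invalidate ['C2=S'] -> C1=M] -> [I,M,I,I] (invalidations this op: 1; running total: 1)
Op 7: C2 read [C2 read from I: others=['C1=M'] -> C2=S, others downsized to S] -> [I,S,S,I] (invalidations this op: 0; running total: 1)
Op 8: C0 read [C0 read from I: others=['C1=S', 'C2=S'] -> C0=S, others downsized to S] -> [S,S,S,I] (invalidations this op: 0; running total: 1)
Op 9: C0 read [C0 read: already in S, no change] -> [S,S,S,I] (invalidations this op: 0; running total: 1)

Answer: 1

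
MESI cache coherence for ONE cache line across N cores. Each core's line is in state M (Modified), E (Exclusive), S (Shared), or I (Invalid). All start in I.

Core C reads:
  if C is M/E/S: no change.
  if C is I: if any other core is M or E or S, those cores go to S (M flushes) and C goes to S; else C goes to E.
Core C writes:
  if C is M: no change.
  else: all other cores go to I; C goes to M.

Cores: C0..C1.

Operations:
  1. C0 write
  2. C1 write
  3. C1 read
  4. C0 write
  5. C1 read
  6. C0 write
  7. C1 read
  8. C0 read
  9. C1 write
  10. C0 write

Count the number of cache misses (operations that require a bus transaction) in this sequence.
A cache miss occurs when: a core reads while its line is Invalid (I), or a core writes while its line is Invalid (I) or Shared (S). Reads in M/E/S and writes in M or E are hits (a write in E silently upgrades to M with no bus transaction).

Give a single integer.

Op 1: C0 write [C0 write: invalidate none -> C0=M] -> [M,I] [MISS #1: write from I]
Op 2: C1 write [C1 write: invalidate ['C0=M'] -> C1=M] -> [I,M] [MISS #2: write from I]
Op 3: C1 read [C1 read: already in M, no change] -> [I,M] [hit: read from M]
Op 4: C0 write [C0 write: invalidate ['C1=M'] -> C0=M] -> [M,I] [MISS #3: write from I]
Op 5: C1 read [C1 read from I: others=['C0=M'] -> C1=S, others downsized to S] -> [S,S] [MISS #4: read from I]
Op 6: C0 write [C0 write: invalidate ['C1=S'] -> C0=M] -> [M,I] [MISS #5: write from S]
Op 7: C1 read [C1 read from I: others=['C0=M'] -> C1=S, others downsized to S] -> [S,S] [MISS #6: read from I]
Op 8: C0 read [C0 read: already in S, no change] -> [S,S] [hit: read from S]
Op 9: C1 write [C1 write: invalidate ['C0=S'] -> C1=M] -> [I,M] [MISS #7: write from S]
Op 10: C0 write [C0 write: invalidate ['C1=M'] -> C0=M] -> [M,I] [MISS #8: write from I]

Answer: 8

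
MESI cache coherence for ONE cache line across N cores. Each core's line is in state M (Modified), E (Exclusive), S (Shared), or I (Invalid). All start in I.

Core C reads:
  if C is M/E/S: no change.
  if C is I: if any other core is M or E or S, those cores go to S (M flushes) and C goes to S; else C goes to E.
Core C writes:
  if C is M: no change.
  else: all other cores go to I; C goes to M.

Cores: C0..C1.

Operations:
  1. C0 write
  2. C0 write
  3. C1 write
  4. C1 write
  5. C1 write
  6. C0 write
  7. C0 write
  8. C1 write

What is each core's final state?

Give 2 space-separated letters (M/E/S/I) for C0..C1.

Answer: I M

Derivation:
Op 1: C0 write [C0 write: invalidate none -> C0=M] -> [M,I]
Op 2: C0 write [C0 write: already M (modified), no change] -> [M,I]
Op 3: C1 write [C1 write: invalidate ['C0=M'] -> C1=M] -> [I,M]
Op 4: C1 write [C1 write: already M (modified), no change] -> [I,M]
Op 5: C1 write [C1 write: already M (modified), no change] -> [I,M]
Op 6: C0 write [C0 write: invalidate ['C1=M'] -> C0=M] -> [M,I]
Op 7: C0 write [C0 write: already M (modified), no change] -> [M,I]
Op 8: C1 write [C1 write: invalidate ['C0=M'] -> C1=M] -> [I,M]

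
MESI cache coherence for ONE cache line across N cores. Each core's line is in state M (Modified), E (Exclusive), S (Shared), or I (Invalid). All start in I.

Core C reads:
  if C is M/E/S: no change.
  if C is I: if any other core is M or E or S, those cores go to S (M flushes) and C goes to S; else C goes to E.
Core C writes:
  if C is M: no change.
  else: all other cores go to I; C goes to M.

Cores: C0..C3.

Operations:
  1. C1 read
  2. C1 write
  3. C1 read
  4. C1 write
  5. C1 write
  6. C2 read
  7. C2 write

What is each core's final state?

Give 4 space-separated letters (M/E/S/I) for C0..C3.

Answer: I I M I

Derivation:
Op 1: C1 read [C1 read from I: no other sharers -> C1=E (exclusive)] -> [I,E,I,I]
Op 2: C1 write [C1 write: invalidate none -> C1=M] -> [I,M,I,I]
Op 3: C1 read [C1 read: already in M, no change] -> [I,M,I,I]
Op 4: C1 write [C1 write: already M (modified), no change] -> [I,M,I,I]
Op 5: C1 write [C1 write: already M (modified), no change] -> [I,M,I,I]
Op 6: C2 read [C2 read from I: others=['C1=M'] -> C2=S, others downsized to S] -> [I,S,S,I]
Op 7: C2 write [C2 write: invalidate ['C1=S'] -> C2=M] -> [I,I,M,I]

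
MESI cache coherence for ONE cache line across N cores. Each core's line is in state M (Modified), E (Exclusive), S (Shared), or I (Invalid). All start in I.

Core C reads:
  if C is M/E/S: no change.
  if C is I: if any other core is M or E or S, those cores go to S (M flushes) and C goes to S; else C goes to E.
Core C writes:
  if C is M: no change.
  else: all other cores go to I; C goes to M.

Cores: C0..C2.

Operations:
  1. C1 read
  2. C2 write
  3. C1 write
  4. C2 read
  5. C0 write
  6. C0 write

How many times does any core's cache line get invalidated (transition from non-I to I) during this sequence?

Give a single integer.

Op 1: C1 read [C1 read from I: no other sharers -> C1=E (exclusive)] -> [I,E,I] (invalidations this op: 0; running total: 0)
Op 2: C2 write [C2 write: invalidate ['C1=E'] -> C2=M] -> [I,I,M] (invalidations this op: 1; running total: 1)
Op 3: C1 write [C1 write: invalidate ['C2=M'] -> C1=M] -> [I,M,I] (invalidations this op: 1; running total: 2)
Op 4: C2 read [C2 read from I: others=['C1=M'] -> C2=S, others downsized to S] -> [I,S,S] (invalidations this op: 0; running total: 2)
Op 5: C0 write [C0 write: invalidate ['C1=S', 'C2=S'] -> C0=M] -> [M,I,I] (invalidations this op: 2; running total: 4)
Op 6: C0 write [C0 write: already M (modified), no change] -> [M,I,I] (invalidations this op: 0; running total: 4)

Answer: 4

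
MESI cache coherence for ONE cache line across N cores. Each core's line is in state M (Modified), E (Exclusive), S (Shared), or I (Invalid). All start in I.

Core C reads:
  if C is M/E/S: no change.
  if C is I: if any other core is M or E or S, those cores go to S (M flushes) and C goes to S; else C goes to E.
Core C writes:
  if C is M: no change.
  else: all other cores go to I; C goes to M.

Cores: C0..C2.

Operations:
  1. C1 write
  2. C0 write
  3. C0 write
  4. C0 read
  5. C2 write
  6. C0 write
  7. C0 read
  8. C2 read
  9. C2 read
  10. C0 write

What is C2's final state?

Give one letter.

Answer: I

Derivation:
Op 1: C1 write [C1 write: invalidate none -> C1=M] -> [I,M,I]
Op 2: C0 write [C0 write: invalidate ['C1=M'] -> C0=M] -> [M,I,I]
Op 3: C0 write [C0 write: already M (modified), no change] -> [M,I,I]
Op 4: C0 read [C0 read: already in M, no change] -> [M,I,I]
Op 5: C2 write [C2 write: invalidate ['C0=M'] -> C2=M] -> [I,I,M]
Op 6: C0 write [C0 write: invalidate ['C2=M'] -> C0=M] -> [M,I,I]
Op 7: C0 read [C0 read: already in M, no change] -> [M,I,I]
Op 8: C2 read [C2 read from I: others=['C0=M'] -> C2=S, others downsized to S] -> [S,I,S]
Op 9: C2 read [C2 read: already in S, no change] -> [S,I,S]
Op 10: C0 write [C0 write: invalidate ['C2=S'] -> C0=M] -> [M,I,I]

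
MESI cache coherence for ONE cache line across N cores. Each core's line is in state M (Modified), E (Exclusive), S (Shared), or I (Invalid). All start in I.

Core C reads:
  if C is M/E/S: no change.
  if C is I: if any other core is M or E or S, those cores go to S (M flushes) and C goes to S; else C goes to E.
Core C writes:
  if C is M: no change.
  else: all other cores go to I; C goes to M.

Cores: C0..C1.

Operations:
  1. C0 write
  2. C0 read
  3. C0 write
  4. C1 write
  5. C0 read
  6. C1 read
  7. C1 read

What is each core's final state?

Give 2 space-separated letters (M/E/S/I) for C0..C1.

Op 1: C0 write [C0 write: invalidate none -> C0=M] -> [M,I]
Op 2: C0 read [C0 read: already in M, no change] -> [M,I]
Op 3: C0 write [C0 write: already M (modified), no change] -> [M,I]
Op 4: C1 write [C1 write: invalidate ['C0=M'] -> C1=M] -> [I,M]
Op 5: C0 read [C0 read from I: others=['C1=M'] -> C0=S, others downsized to S] -> [S,S]
Op 6: C1 read [C1 read: already in S, no change] -> [S,S]
Op 7: C1 read [C1 read: already in S, no change] -> [S,S]

Answer: S S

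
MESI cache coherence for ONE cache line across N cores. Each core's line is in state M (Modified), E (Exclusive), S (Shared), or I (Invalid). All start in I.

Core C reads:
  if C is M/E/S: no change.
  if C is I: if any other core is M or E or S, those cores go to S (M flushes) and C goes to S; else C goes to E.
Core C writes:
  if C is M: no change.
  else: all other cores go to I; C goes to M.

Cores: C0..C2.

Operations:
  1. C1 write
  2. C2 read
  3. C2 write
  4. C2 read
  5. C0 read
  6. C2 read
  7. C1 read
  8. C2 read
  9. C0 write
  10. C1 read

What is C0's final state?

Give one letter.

Op 1: C1 write [C1 write: invalidate none -> C1=M] -> [I,M,I]
Op 2: C2 read [C2 read from I: others=['C1=M'] -> C2=S, others downsized to S] -> [I,S,S]
Op 3: C2 write [C2 write: invalidate ['C1=S'] -> C2=M] -> [I,I,M]
Op 4: C2 read [C2 read: already in M, no change] -> [I,I,M]
Op 5: C0 read [C0 read from I: others=['C2=M'] -> C0=S, others downsized to S] -> [S,I,S]
Op 6: C2 read [C2 read: already in S, no change] -> [S,I,S]
Op 7: C1 read [C1 read from I: others=['C0=S', 'C2=S'] -> C1=S, others downsized to S] -> [S,S,S]
Op 8: C2 read [C2 read: already in S, no change] -> [S,S,S]
Op 9: C0 write [C0 write: invalidate ['C1=S', 'C2=S'] -> C0=M] -> [M,I,I]
Op 10: C1 read [C1 read from I: others=['C0=M'] -> C1=S, others downsized to S] -> [S,S,I]

Answer: S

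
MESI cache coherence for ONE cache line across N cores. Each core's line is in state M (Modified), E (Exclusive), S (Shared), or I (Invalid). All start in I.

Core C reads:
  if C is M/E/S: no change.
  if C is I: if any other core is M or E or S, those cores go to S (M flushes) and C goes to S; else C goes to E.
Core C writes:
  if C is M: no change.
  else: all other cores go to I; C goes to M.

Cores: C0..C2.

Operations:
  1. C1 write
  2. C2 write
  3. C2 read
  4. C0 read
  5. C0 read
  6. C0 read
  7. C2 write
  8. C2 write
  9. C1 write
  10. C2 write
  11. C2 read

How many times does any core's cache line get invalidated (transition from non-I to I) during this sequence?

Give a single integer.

Answer: 4

Derivation:
Op 1: C1 write [C1 write: invalidate none -> C1=M] -> [I,M,I] (invalidations this op: 0; running total: 0)
Op 2: C2 write [C2 write: invalidate ['C1=M'] -> C2=M] -> [I,I,M] (invalidations this op: 1; running total: 1)
Op 3: C2 read [C2 read: already in M, no change] -> [I,I,M] (invalidations this op: 0; running total: 1)
Op 4: C0 read [C0 read from I: others=['C2=M'] -> C0=S, others downsized to S] -> [S,I,S] (invalidations this op: 0; running total: 1)
Op 5: C0 read [C0 read: already in S, no change] -> [S,I,S] (invalidations this op: 0; running total: 1)
Op 6: C0 read [C0 read: already in S, no change] -> [S,I,S] (invalidations this op: 0; running total: 1)
Op 7: C2 write [C2 write: invalidate ['C0=S'] -> C2=M] -> [I,I,M] (invalidations this op: 1; running total: 2)
Op 8: C2 write [C2 write: already M (modified), no change] -> [I,I,M] (invalidations this op: 0; running total: 2)
Op 9: C1 write [C1 write: invalidate ['C2=M'] -> C1=M] -> [I,M,I] (invalidations this op: 1; running total: 3)
Op 10: C2 write [C2 write: invalidate ['C1=M'] -> C2=M] -> [I,I,M] (invalidations this op: 1; running total: 4)
Op 11: C2 read [C2 read: already in M, no change] -> [I,I,M] (invalidations this op: 0; running total: 4)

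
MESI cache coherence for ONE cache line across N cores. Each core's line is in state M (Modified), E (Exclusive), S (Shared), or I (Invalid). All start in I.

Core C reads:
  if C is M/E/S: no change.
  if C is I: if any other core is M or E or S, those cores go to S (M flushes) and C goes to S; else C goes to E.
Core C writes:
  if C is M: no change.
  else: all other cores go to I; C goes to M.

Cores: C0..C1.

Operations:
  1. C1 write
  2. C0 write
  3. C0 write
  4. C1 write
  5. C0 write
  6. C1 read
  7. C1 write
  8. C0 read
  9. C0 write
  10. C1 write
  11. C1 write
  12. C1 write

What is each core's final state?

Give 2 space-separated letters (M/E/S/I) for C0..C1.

Answer: I M

Derivation:
Op 1: C1 write [C1 write: invalidate none -> C1=M] -> [I,M]
Op 2: C0 write [C0 write: invalidate ['C1=M'] -> C0=M] -> [M,I]
Op 3: C0 write [C0 write: already M (modified), no change] -> [M,I]
Op 4: C1 write [C1 write: invalidate ['C0=M'] -> C1=M] -> [I,M]
Op 5: C0 write [C0 write: invalidate ['C1=M'] -> C0=M] -> [M,I]
Op 6: C1 read [C1 read from I: others=['C0=M'] -> C1=S, others downsized to S] -> [S,S]
Op 7: C1 write [C1 write: invalidate ['C0=S'] -> C1=M] -> [I,M]
Op 8: C0 read [C0 read from I: others=['C1=M'] -> C0=S, others downsized to S] -> [S,S]
Op 9: C0 write [C0 write: invalidate ['C1=S'] -> C0=M] -> [M,I]
Op 10: C1 write [C1 write: invalidate ['C0=M'] -> C1=M] -> [I,M]
Op 11: C1 write [C1 write: already M (modified), no change] -> [I,M]
Op 12: C1 write [C1 write: already M (modified), no change] -> [I,M]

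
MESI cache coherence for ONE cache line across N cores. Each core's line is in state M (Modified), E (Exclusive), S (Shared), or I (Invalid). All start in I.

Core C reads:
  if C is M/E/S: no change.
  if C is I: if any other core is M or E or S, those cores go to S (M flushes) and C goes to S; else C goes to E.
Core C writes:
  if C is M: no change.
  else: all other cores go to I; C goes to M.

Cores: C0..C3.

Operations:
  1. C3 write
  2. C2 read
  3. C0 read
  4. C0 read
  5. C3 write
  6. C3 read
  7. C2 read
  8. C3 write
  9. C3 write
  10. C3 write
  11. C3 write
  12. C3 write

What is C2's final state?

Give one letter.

Op 1: C3 write [C3 write: invalidate none -> C3=M] -> [I,I,I,M]
Op 2: C2 read [C2 read from I: others=['C3=M'] -> C2=S, others downsized to S] -> [I,I,S,S]
Op 3: C0 read [C0 read from I: others=['C2=S', 'C3=S'] -> C0=S, others downsized to S] -> [S,I,S,S]
Op 4: C0 read [C0 read: already in S, no change] -> [S,I,S,S]
Op 5: C3 write [C3 write: invalidate ['C0=S', 'C2=S'] -> C3=M] -> [I,I,I,M]
Op 6: C3 read [C3 read: already in M, no change] -> [I,I,I,M]
Op 7: C2 read [C2 read from I: others=['C3=M'] -> C2=S, others downsized to S] -> [I,I,S,S]
Op 8: C3 write [C3 write: invalidate ['C2=S'] -> C3=M] -> [I,I,I,M]
Op 9: C3 write [C3 write: already M (modified), no change] -> [I,I,I,M]
Op 10: C3 write [C3 write: already M (modified), no change] -> [I,I,I,M]
Op 11: C3 write [C3 write: already M (modified), no change] -> [I,I,I,M]
Op 12: C3 write [C3 write: already M (modified), no change] -> [I,I,I,M]

Answer: I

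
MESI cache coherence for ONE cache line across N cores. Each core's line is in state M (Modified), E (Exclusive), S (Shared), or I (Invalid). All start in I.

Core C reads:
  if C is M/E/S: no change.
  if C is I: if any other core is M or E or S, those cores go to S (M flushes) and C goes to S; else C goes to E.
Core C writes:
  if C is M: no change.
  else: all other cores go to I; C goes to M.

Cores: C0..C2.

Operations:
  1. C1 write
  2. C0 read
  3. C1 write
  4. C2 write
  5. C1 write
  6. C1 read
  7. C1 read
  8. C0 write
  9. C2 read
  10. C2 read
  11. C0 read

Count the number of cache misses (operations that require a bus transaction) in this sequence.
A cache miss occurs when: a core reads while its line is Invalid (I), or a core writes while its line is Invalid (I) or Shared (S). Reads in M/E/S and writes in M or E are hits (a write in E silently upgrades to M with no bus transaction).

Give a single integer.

Answer: 7

Derivation:
Op 1: C1 write [C1 write: invalidate none -> C1=M] -> [I,M,I] [MISS #1: write from I]
Op 2: C0 read [C0 read from I: others=['C1=M'] -> C0=S, others downsized to S] -> [S,S,I] [MISS #2: read from I]
Op 3: C1 write [C1 write: invalidate ['C0=S'] -> C1=M] -> [I,M,I] [MISS #3: write from S]
Op 4: C2 write [C2 write: invalidate ['C1=M'] -> C2=M] -> [I,I,M] [MISS #4: write from I]
Op 5: C1 write [C1 write: invalidate ['C2=M'] -> C1=M] -> [I,M,I] [MISS #5: write from I]
Op 6: C1 read [C1 read: already in M, no change] -> [I,M,I] [hit: read from M]
Op 7: C1 read [C1 read: already in M, no change] -> [I,M,I] [hit: read from M]
Op 8: C0 write [C0 write: invalidate ['C1=M'] -> C0=M] -> [M,I,I] [MISS #6: write from I]
Op 9: C2 read [C2 read from I: others=['C0=M'] -> C2=S, others downsized to S] -> [S,I,S] [MISS #7: read from I]
Op 10: C2 read [C2 read: already in S, no change] -> [S,I,S] [hit: read from S]
Op 11: C0 read [C0 read: already in S, no change] -> [S,I,S] [hit: read from S]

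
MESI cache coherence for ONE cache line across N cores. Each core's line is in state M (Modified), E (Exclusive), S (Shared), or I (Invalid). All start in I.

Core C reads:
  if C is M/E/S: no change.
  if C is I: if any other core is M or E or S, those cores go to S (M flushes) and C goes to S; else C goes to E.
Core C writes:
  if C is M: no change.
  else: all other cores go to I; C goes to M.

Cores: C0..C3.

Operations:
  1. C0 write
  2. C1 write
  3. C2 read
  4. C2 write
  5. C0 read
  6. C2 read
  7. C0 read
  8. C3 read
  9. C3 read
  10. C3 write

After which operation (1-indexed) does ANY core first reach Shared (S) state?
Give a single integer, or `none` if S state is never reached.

Answer: 3

Derivation:
Op 1: C0 write [C0 write: invalidate none -> C0=M] -> [M,I,I,I]
Op 2: C1 write [C1 write: invalidate ['C0=M'] -> C1=M] -> [I,M,I,I]
Op 3: C2 read [C2 read from I: others=['C1=M'] -> C2=S, others downsized to S] -> [I,S,S,I]
  -> First S state at op 3; remaining ops need not be traced.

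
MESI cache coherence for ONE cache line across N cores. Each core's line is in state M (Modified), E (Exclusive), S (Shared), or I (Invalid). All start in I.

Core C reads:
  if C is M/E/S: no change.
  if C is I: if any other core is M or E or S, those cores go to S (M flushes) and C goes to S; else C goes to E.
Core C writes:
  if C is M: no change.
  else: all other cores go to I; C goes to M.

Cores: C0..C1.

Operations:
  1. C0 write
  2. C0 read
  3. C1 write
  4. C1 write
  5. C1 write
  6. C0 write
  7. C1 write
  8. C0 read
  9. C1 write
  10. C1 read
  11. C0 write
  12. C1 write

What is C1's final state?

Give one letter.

Answer: M

Derivation:
Op 1: C0 write [C0 write: invalidate none -> C0=M] -> [M,I]
Op 2: C0 read [C0 read: already in M, no change] -> [M,I]
Op 3: C1 write [C1 write: invalidate ['C0=M'] -> C1=M] -> [I,M]
Op 4: C1 write [C1 write: already M (modified), no change] -> [I,M]
Op 5: C1 write [C1 write: already M (modified), no change] -> [I,M]
Op 6: C0 write [C0 write: invalidate ['C1=M'] -> C0=M] -> [M,I]
Op 7: C1 write [C1 write: invalidate ['C0=M'] -> C1=M] -> [I,M]
Op 8: C0 read [C0 read from I: others=['C1=M'] -> C0=S, others downsized to S] -> [S,S]
Op 9: C1 write [C1 write: invalidate ['C0=S'] -> C1=M] -> [I,M]
Op 10: C1 read [C1 read: already in M, no change] -> [I,M]
Op 11: C0 write [C0 write: invalidate ['C1=M'] -> C0=M] -> [M,I]
Op 12: C1 write [C1 write: invalidate ['C0=M'] -> C1=M] -> [I,M]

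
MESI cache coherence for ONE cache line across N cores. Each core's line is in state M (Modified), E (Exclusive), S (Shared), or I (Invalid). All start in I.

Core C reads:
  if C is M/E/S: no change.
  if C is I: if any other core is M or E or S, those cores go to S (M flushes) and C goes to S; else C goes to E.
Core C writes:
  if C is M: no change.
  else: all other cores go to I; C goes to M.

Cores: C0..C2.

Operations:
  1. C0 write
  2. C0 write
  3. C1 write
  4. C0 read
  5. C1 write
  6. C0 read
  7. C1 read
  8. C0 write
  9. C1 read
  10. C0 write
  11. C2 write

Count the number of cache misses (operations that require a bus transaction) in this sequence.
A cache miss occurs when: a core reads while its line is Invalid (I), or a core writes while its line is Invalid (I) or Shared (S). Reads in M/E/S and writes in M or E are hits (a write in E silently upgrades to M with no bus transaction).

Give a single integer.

Answer: 9

Derivation:
Op 1: C0 write [C0 write: invalidate none -> C0=M] -> [M,I,I] [MISS #1: write from I]
Op 2: C0 write [C0 write: already M (modified), no change] -> [M,I,I] [hit: write from M]
Op 3: C1 write [C1 write: invalidate ['C0=M'] -> C1=M] -> [I,M,I] [MISS #2: write from I]
Op 4: C0 read [C0 read from I: others=['C1=M'] -> C0=S, others downsized to S] -> [S,S,I] [MISS #3: read from I]
Op 5: C1 write [C1 write: invalidate ['C0=S'] -> C1=M] -> [I,M,I] [MISS #4: write from S]
Op 6: C0 read [C0 read from I: others=['C1=M'] -> C0=S, others downsized to S] -> [S,S,I] [MISS #5: read from I]
Op 7: C1 read [C1 read: already in S, no change] -> [S,S,I] [hit: read from S]
Op 8: C0 write [C0 write: invalidate ['C1=S'] -> C0=M] -> [M,I,I] [MISS #6: write from S]
Op 9: C1 read [C1 read from I: others=['C0=M'] -> C1=S, others downsized to S] -> [S,S,I] [MISS #7: read from I]
Op 10: C0 write [C0 write: invalidate ['C1=S'] -> C0=M] -> [M,I,I] [MISS #8: write from S]
Op 11: C2 write [C2 write: invalidate ['C0=M'] -> C2=M] -> [I,I,M] [MISS #9: write from I]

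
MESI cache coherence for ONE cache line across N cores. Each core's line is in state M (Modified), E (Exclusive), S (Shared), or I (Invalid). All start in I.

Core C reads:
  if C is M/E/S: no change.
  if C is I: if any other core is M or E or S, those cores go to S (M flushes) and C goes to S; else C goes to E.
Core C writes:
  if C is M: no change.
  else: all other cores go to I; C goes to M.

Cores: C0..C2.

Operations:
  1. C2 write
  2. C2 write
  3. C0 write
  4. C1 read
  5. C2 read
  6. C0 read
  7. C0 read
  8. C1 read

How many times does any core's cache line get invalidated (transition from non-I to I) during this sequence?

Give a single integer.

Op 1: C2 write [C2 write: invalidate none -> C2=M] -> [I,I,M] (invalidations this op: 0; running total: 0)
Op 2: C2 write [C2 write: already M (modified), no change] -> [I,I,M] (invalidations this op: 0; running total: 0)
Op 3: C0 write [C0 write: invalidate ['C2=M'] -> C0=M] -> [M,I,I] (invalidations this op: 1; running total: 1)
Op 4: C1 read [C1 read from I: others=['C0=M'] -> C1=S, others downsized to S] -> [S,S,I] (invalidations this op: 0; running total: 1)
Op 5: C2 read [C2 read from I: others=['C0=S', 'C1=S'] -> C2=S, others downsized to S] -> [S,S,S] (invalidations this op: 0; running total: 1)
Op 6: C0 read [C0 read: already in S, no change] -> [S,S,S] (invalidations this op: 0; running total: 1)
Op 7: C0 read [C0 read: already in S, no change] -> [S,S,S] (invalidations this op: 0; running total: 1)
Op 8: C1 read [C1 read: already in S, no change] -> [S,S,S] (invalidations this op: 0; running total: 1)

Answer: 1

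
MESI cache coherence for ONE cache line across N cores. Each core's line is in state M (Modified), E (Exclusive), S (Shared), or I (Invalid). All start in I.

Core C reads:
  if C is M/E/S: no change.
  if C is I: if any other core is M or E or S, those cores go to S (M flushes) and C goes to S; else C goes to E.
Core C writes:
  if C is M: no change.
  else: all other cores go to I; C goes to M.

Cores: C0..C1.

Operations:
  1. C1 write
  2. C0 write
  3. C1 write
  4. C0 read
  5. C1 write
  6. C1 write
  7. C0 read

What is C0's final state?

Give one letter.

Op 1: C1 write [C1 write: invalidate none -> C1=M] -> [I,M]
Op 2: C0 write [C0 write: invalidate ['C1=M'] -> C0=M] -> [M,I]
Op 3: C1 write [C1 write: invalidate ['C0=M'] -> C1=M] -> [I,M]
Op 4: C0 read [C0 read from I: others=['C1=M'] -> C0=S, others downsized to S] -> [S,S]
Op 5: C1 write [C1 write: invalidate ['C0=S'] -> C1=M] -> [I,M]
Op 6: C1 write [C1 write: already M (modified), no change] -> [I,M]
Op 7: C0 read [C0 read from I: others=['C1=M'] -> C0=S, others downsized to S] -> [S,S]

Answer: S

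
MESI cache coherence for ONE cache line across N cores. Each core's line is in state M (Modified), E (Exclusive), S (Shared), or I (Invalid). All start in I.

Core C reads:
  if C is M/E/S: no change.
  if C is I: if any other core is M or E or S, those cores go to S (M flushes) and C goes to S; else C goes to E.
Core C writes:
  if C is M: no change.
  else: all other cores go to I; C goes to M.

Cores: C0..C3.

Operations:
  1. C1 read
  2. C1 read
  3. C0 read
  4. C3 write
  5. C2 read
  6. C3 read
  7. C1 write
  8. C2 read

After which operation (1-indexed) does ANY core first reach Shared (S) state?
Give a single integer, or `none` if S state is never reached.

Answer: 3

Derivation:
Op 1: C1 read [C1 read from I: no other sharers -> C1=E (exclusive)] -> [I,E,I,I]
Op 2: C1 read [C1 read: already in E, no change] -> [I,E,I,I]
Op 3: C0 read [C0 read from I: others=['C1=E'] -> C0=S, others downsized to S] -> [S,S,I,I]
  -> First S state at op 3; remaining ops need not be traced.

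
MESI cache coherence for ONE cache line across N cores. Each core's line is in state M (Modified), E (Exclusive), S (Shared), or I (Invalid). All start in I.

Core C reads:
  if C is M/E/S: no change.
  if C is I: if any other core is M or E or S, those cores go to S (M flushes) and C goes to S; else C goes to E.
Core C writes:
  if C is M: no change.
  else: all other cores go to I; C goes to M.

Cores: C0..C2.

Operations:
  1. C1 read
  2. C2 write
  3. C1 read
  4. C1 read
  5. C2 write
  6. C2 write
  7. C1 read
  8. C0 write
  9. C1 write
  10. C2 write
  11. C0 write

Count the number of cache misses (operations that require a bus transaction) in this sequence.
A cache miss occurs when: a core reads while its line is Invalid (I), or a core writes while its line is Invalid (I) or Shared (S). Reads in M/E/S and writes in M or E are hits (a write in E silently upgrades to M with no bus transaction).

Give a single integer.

Answer: 9

Derivation:
Op 1: C1 read [C1 read from I: no other sharers -> C1=E (exclusive)] -> [I,E,I] [MISS #1: read from I]
Op 2: C2 write [C2 write: invalidate ['C1=E'] -> C2=M] -> [I,I,M] [MISS #2: write from I]
Op 3: C1 read [C1 read from I: others=['C2=M'] -> C1=S, others downsized to S] -> [I,S,S] [MISS #3: read from I]
Op 4: C1 read [C1 read: already in S, no change] -> [I,S,S] [hit: read from S]
Op 5: C2 write [C2 write: invalidate ['C1=S'] -> C2=M] -> [I,I,M] [MISS #4: write from S]
Op 6: C2 write [C2 write: already M (modified), no change] -> [I,I,M] [hit: write from M]
Op 7: C1 read [C1 read from I: others=['C2=M'] -> C1=S, others downsized to S] -> [I,S,S] [MISS #5: read from I]
Op 8: C0 write [C0 write: invalidate ['C1=S', 'C2=S'] -> C0=M] -> [M,I,I] [MISS #6: write from I]
Op 9: C1 write [C1 write: invalidate ['C0=M'] -> C1=M] -> [I,M,I] [MISS #7: write from I]
Op 10: C2 write [C2 write: invalidate ['C1=M'] -> C2=M] -> [I,I,M] [MISS #8: write from I]
Op 11: C0 write [C0 write: invalidate ['C2=M'] -> C0=M] -> [M,I,I] [MISS #9: write from I]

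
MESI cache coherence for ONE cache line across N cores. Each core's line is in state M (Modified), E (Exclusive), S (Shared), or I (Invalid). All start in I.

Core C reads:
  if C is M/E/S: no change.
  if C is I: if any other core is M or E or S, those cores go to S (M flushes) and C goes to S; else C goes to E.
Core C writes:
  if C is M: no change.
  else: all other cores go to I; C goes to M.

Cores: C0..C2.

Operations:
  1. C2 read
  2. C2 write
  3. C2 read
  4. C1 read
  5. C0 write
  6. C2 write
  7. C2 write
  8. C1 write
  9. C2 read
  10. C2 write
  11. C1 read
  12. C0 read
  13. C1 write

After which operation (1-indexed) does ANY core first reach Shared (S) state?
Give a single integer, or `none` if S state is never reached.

Op 1: C2 read [C2 read from I: no other sharers -> C2=E (exclusive)] -> [I,I,E]
Op 2: C2 write [C2 write: invalidate none -> C2=M] -> [I,I,M]
Op 3: C2 read [C2 read: already in M, no change] -> [I,I,M]
Op 4: C1 read [C1 read from I: others=['C2=M'] -> C1=S, others downsized to S] -> [I,S,S]
  -> First S state at op 4; remaining ops need not be traced.

Answer: 4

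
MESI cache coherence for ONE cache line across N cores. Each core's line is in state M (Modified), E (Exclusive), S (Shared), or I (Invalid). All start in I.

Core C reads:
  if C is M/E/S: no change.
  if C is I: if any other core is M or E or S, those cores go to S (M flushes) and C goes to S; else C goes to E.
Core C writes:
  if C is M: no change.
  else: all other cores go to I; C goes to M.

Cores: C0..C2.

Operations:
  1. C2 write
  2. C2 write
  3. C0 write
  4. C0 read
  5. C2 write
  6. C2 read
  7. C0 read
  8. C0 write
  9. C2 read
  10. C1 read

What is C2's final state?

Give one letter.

Answer: S

Derivation:
Op 1: C2 write [C2 write: invalidate none -> C2=M] -> [I,I,M]
Op 2: C2 write [C2 write: already M (modified), no change] -> [I,I,M]
Op 3: C0 write [C0 write: invalidate ['C2=M'] -> C0=M] -> [M,I,I]
Op 4: C0 read [C0 read: already in M, no change] -> [M,I,I]
Op 5: C2 write [C2 write: invalidate ['C0=M'] -> C2=M] -> [I,I,M]
Op 6: C2 read [C2 read: already in M, no change] -> [I,I,M]
Op 7: C0 read [C0 read from I: others=['C2=M'] -> C0=S, others downsized to S] -> [S,I,S]
Op 8: C0 write [C0 write: invalidate ['C2=S'] -> C0=M] -> [M,I,I]
Op 9: C2 read [C2 read from I: others=['C0=M'] -> C2=S, others downsized to S] -> [S,I,S]
Op 10: C1 read [C1 read from I: others=['C0=S', 'C2=S'] -> C1=S, others downsized to S] -> [S,S,S]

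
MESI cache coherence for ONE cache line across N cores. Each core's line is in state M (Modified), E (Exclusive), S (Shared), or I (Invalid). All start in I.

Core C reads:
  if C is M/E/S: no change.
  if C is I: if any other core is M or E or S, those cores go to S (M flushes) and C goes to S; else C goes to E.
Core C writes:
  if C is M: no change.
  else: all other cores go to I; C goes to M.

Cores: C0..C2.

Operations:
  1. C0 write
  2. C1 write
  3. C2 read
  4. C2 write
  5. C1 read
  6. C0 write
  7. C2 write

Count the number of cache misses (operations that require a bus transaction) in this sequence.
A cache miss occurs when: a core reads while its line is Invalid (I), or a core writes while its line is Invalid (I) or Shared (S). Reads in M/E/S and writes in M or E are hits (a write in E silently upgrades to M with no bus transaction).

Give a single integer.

Op 1: C0 write [C0 write: invalidate none -> C0=M] -> [M,I,I] [MISS #1: write from I]
Op 2: C1 write [C1 write: invalidate ['C0=M'] -> C1=M] -> [I,M,I] [MISS #2: write from I]
Op 3: C2 read [C2 read from I: others=['C1=M'] -> C2=S, others downsized to S] -> [I,S,S] [MISS #3: read from I]
Op 4: C2 write [C2 write: invalidate ['C1=S'] -> C2=M] -> [I,I,M] [MISS #4: write from S]
Op 5: C1 read [C1 read from I: others=['C2=M'] -> C1=S, others downsized to S] -> [I,S,S] [MISS #5: read from I]
Op 6: C0 write [C0 write: invalidate ['C1=S', 'C2=S'] -> C0=M] -> [M,I,I] [MISS #6: write from I]
Op 7: C2 write [C2 write: invalidate ['C0=M'] -> C2=M] -> [I,I,M] [MISS #7: write from I]

Answer: 7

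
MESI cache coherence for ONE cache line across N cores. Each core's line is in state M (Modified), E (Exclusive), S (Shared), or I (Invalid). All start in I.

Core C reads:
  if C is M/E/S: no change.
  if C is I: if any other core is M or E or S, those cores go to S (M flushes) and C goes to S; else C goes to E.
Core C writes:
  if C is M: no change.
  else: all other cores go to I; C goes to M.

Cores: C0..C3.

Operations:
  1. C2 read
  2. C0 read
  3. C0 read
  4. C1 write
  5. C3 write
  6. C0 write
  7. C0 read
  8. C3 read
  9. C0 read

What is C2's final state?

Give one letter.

Answer: I

Derivation:
Op 1: C2 read [C2 read from I: no other sharers -> C2=E (exclusive)] -> [I,I,E,I]
Op 2: C0 read [C0 read from I: others=['C2=E'] -> C0=S, others downsized to S] -> [S,I,S,I]
Op 3: C0 read [C0 read: already in S, no change] -> [S,I,S,I]
Op 4: C1 write [C1 write: invalidate ['C0=S', 'C2=S'] -> C1=M] -> [I,M,I,I]
Op 5: C3 write [C3 write: invalidate ['C1=M'] -> C3=M] -> [I,I,I,M]
Op 6: C0 write [C0 write: invalidate ['C3=M'] -> C0=M] -> [M,I,I,I]
Op 7: C0 read [C0 read: already in M, no change] -> [M,I,I,I]
Op 8: C3 read [C3 read from I: others=['C0=M'] -> C3=S, others downsized to S] -> [S,I,I,S]
Op 9: C0 read [C0 read: already in S, no change] -> [S,I,I,S]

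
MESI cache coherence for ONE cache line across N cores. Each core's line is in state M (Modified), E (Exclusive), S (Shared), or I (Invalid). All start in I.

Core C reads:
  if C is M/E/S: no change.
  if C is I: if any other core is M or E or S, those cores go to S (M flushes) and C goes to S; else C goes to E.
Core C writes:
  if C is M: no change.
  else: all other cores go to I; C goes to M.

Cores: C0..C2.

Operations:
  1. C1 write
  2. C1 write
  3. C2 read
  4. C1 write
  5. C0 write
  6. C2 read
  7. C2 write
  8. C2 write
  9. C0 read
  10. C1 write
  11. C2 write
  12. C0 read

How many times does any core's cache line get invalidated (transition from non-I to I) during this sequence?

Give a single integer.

Answer: 6

Derivation:
Op 1: C1 write [C1 write: invalidate none -> C1=M] -> [I,M,I] (invalidations this op: 0; running total: 0)
Op 2: C1 write [C1 write: already M (modified), no change] -> [I,M,I] (invalidations this op: 0; running total: 0)
Op 3: C2 read [C2 read from I: others=['C1=M'] -> C2=S, others downsized to S] -> [I,S,S] (invalidations this op: 0; running total: 0)
Op 4: C1 write [C1 write: invalidate ['C2=S'] -> C1=M] -> [I,M,I] (invalidations this op: 1; running total: 1)
Op 5: C0 write [C0 write: invalidate ['C1=M'] -> C0=M] -> [M,I,I] (invalidations this op: 1; running total: 2)
Op 6: C2 read [C2 read from I: others=['C0=M'] -> C2=S, others downsized to S] -> [S,I,S] (invalidations this op: 0; running total: 2)
Op 7: C2 write [C2 write: invalidate ['C0=S'] -> C2=M] -> [I,I,M] (invalidations this op: 1; running total: 3)
Op 8: C2 write [C2 write: already M (modified), no change] -> [I,I,M] (invalidations this op: 0; running total: 3)
Op 9: C0 read [C0 read from I: others=['C2=M'] -> C0=S, others downsized to S] -> [S,I,S] (invalidations this op: 0; running total: 3)
Op 10: C1 write [C1 write: invalidate ['C0=S', 'C2=S'] -> C1=M] -> [I,M,I] (invalidations this op: 2; running total: 5)
Op 11: C2 write [C2 write: invalidate ['C1=M'] -> C2=M] -> [I,I,M] (invalidations this op: 1; running total: 6)
Op 12: C0 read [C0 read from I: others=['C2=M'] -> C0=S, others downsized to S] -> [S,I,S] (invalidations this op: 0; running total: 6)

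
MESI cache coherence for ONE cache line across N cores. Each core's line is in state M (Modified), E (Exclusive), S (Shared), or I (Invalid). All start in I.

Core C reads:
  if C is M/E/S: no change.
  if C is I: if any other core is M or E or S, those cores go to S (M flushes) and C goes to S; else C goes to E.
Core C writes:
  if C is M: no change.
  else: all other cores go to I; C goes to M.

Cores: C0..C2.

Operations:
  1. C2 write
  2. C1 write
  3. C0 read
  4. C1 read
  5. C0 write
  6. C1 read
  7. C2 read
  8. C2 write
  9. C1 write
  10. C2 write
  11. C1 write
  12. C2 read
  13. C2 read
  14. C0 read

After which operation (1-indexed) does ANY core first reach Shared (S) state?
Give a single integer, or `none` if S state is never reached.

Op 1: C2 write [C2 write: invalidate none -> C2=M] -> [I,I,M]
Op 2: C1 write [C1 write: invalidate ['C2=M'] -> C1=M] -> [I,M,I]
Op 3: C0 read [C0 read from I: others=['C1=M'] -> C0=S, others downsized to S] -> [S,S,I]
  -> First S state at op 3; remaining ops need not be traced.

Answer: 3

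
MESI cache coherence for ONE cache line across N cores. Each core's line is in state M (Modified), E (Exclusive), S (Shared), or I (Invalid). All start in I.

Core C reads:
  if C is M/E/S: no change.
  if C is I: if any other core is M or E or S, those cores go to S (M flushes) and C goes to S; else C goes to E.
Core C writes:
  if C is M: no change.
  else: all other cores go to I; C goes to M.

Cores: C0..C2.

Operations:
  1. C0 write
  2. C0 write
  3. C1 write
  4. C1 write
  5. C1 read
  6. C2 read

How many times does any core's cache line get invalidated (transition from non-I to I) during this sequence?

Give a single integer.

Op 1: C0 write [C0 write: invalidate none -> C0=M] -> [M,I,I] (invalidations this op: 0; running total: 0)
Op 2: C0 write [C0 write: already M (modified), no change] -> [M,I,I] (invalidations this op: 0; running total: 0)
Op 3: C1 write [C1 write: invalidate ['C0=M'] -> C1=M] -> [I,M,I] (invalidations this op: 1; running total: 1)
Op 4: C1 write [C1 write: already M (modified), no change] -> [I,M,I] (invalidations this op: 0; running total: 1)
Op 5: C1 read [C1 read: already in M, no change] -> [I,M,I] (invalidations this op: 0; running total: 1)
Op 6: C2 read [C2 read from I: others=['C1=M'] -> C2=S, others downsized to S] -> [I,S,S] (invalidations this op: 0; running total: 1)

Answer: 1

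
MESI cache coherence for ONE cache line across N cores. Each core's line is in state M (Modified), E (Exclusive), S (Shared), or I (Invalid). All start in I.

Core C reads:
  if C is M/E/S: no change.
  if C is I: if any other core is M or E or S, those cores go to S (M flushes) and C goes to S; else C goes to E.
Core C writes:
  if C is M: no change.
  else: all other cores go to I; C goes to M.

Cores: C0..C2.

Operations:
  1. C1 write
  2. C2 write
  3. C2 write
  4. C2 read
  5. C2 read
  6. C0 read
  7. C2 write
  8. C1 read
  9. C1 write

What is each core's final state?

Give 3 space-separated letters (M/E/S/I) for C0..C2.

Answer: I M I

Derivation:
Op 1: C1 write [C1 write: invalidate none -> C1=M] -> [I,M,I]
Op 2: C2 write [C2 write: invalidate ['C1=M'] -> C2=M] -> [I,I,M]
Op 3: C2 write [C2 write: already M (modified), no change] -> [I,I,M]
Op 4: C2 read [C2 read: already in M, no change] -> [I,I,M]
Op 5: C2 read [C2 read: already in M, no change] -> [I,I,M]
Op 6: C0 read [C0 read from I: others=['C2=M'] -> C0=S, others downsized to S] -> [S,I,S]
Op 7: C2 write [C2 write: invalidate ['C0=S'] -> C2=M] -> [I,I,M]
Op 8: C1 read [C1 read from I: others=['C2=M'] -> C1=S, others downsized to S] -> [I,S,S]
Op 9: C1 write [C1 write: invalidate ['C2=S'] -> C1=M] -> [I,M,I]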